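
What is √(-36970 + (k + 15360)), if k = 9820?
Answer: 3*I*√1310 ≈ 108.58*I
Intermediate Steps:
√(-36970 + (k + 15360)) = √(-36970 + (9820 + 15360)) = √(-36970 + 25180) = √(-11790) = 3*I*√1310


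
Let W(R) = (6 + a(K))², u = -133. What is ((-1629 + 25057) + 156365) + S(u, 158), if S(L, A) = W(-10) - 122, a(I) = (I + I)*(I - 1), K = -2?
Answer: 179995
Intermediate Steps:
a(I) = 2*I*(-1 + I) (a(I) = (2*I)*(-1 + I) = 2*I*(-1 + I))
W(R) = 324 (W(R) = (6 + 2*(-2)*(-1 - 2))² = (6 + 2*(-2)*(-3))² = (6 + 12)² = 18² = 324)
S(L, A) = 202 (S(L, A) = 324 - 122 = 202)
((-1629 + 25057) + 156365) + S(u, 158) = ((-1629 + 25057) + 156365) + 202 = (23428 + 156365) + 202 = 179793 + 202 = 179995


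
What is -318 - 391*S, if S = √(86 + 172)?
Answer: -318 - 391*√258 ≈ -6598.4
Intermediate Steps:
S = √258 ≈ 16.062
-318 - 391*S = -318 - 391*√258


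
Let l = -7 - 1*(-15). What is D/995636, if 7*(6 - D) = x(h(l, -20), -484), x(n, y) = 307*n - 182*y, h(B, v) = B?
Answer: -45251/3484726 ≈ -0.012986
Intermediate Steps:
l = 8 (l = -7 + 15 = 8)
x(n, y) = -182*y + 307*n
D = -90502/7 (D = 6 - (-182*(-484) + 307*8)/7 = 6 - (88088 + 2456)/7 = 6 - ⅐*90544 = 6 - 90544/7 = -90502/7 ≈ -12929.)
D/995636 = -90502/7/995636 = -90502/7*1/995636 = -45251/3484726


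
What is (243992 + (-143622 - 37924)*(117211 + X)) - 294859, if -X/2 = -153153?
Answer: -76887868149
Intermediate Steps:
X = 306306 (X = -2*(-153153) = 306306)
(243992 + (-143622 - 37924)*(117211 + X)) - 294859 = (243992 + (-143622 - 37924)*(117211 + 306306)) - 294859 = (243992 - 181546*423517) - 294859 = (243992 - 76887817282) - 294859 = -76887573290 - 294859 = -76887868149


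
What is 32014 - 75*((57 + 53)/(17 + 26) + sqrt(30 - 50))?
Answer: 1368352/43 - 150*I*sqrt(5) ≈ 31822.0 - 335.41*I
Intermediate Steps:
32014 - 75*((57 + 53)/(17 + 26) + sqrt(30 - 50)) = 32014 - 75*(110/43 + sqrt(-20)) = 32014 - 75*(110*(1/43) + 2*I*sqrt(5)) = 32014 - 75*(110/43 + 2*I*sqrt(5)) = 32014 + (-8250/43 - 150*I*sqrt(5)) = 1368352/43 - 150*I*sqrt(5)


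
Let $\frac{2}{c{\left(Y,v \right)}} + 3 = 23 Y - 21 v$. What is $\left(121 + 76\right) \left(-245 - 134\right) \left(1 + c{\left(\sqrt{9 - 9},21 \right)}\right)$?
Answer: $- \frac{16500523}{222} \approx -74327.0$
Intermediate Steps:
$c{\left(Y,v \right)} = \frac{2}{-3 - 21 v + 23 Y}$ ($c{\left(Y,v \right)} = \frac{2}{-3 + \left(23 Y - 21 v\right)} = \frac{2}{-3 + \left(- 21 v + 23 Y\right)} = \frac{2}{-3 - 21 v + 23 Y}$)
$\left(121 + 76\right) \left(-245 - 134\right) \left(1 + c{\left(\sqrt{9 - 9},21 \right)}\right) = \left(121 + 76\right) \left(-245 - 134\right) \left(1 - \frac{2}{3 - 23 \sqrt{9 - 9} + 21 \cdot 21}\right) = 197 \left(-379\right) \left(1 - \frac{2}{3 - 23 \sqrt{0} + 441}\right) = - 74663 \left(1 - \frac{2}{3 - 0 + 441}\right) = - 74663 \left(1 - \frac{2}{3 + 0 + 441}\right) = - 74663 \left(1 - \frac{2}{444}\right) = - 74663 \left(1 - \frac{1}{222}\right) = \left(-74663\right) \frac{221}{222} = - \frac{16500523}{222}$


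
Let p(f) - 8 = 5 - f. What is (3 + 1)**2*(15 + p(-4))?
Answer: 512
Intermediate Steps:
p(f) = 13 - f (p(f) = 8 + (5 - f) = 13 - f)
(3 + 1)**2*(15 + p(-4)) = (3 + 1)**2*(15 + (13 - 1*(-4))) = 4**2*(15 + (13 + 4)) = 16*(15 + 17) = 16*32 = 512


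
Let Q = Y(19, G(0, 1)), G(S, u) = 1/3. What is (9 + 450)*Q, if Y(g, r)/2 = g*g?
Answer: 331398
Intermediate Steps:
G(S, u) = ⅓
Y(g, r) = 2*g² (Y(g, r) = 2*(g*g) = 2*g²)
Q = 722 (Q = 2*19² = 2*361 = 722)
(9 + 450)*Q = (9 + 450)*722 = 459*722 = 331398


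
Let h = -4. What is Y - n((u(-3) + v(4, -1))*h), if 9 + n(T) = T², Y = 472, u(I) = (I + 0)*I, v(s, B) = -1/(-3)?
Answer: -8215/9 ≈ -912.78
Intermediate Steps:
v(s, B) = ⅓ (v(s, B) = -1*(-⅓) = ⅓)
u(I) = I² (u(I) = I*I = I²)
n(T) = -9 + T²
Y - n((u(-3) + v(4, -1))*h) = 472 - (-9 + (((-3)² + ⅓)*(-4))²) = 472 - (-9 + ((9 + ⅓)*(-4))²) = 472 - (-9 + ((28/3)*(-4))²) = 472 - (-9 + (-112/3)²) = 472 - (-9 + 12544/9) = 472 - 1*12463/9 = 472 - 12463/9 = -8215/9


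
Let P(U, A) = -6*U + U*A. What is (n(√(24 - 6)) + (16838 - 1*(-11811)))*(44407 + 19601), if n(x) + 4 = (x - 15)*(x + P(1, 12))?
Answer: 1828900584 - 1728216*√2 ≈ 1.8265e+9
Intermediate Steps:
P(U, A) = -6*U + A*U
n(x) = -4 + (-15 + x)*(6 + x) (n(x) = -4 + (x - 15)*(x + 1*(-6 + 12)) = -4 + (-15 + x)*(x + 1*6) = -4 + (-15 + x)*(x + 6) = -4 + (-15 + x)*(6 + x))
(n(√(24 - 6)) + (16838 - 1*(-11811)))*(44407 + 19601) = ((-94 + (√(24 - 6))² - 9*√(24 - 6)) + (16838 - 1*(-11811)))*(44407 + 19601) = ((-94 + (√18)² - 27*√2) + (16838 + 11811))*64008 = ((-94 + (3*√2)² - 27*√2) + 28649)*64008 = ((-94 + 18 - 27*√2) + 28649)*64008 = ((-76 - 27*√2) + 28649)*64008 = (28573 - 27*√2)*64008 = 1828900584 - 1728216*√2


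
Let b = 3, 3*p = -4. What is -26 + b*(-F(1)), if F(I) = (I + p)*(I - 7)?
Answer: -32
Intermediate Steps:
p = -4/3 (p = (⅓)*(-4) = -4/3 ≈ -1.3333)
F(I) = (-7 + I)*(-4/3 + I) (F(I) = (I - 4/3)*(I - 7) = (-4/3 + I)*(-7 + I) = (-7 + I)*(-4/3 + I))
-26 + b*(-F(1)) = -26 + 3*(-(28/3 + 1² - 25/3*1)) = -26 + 3*(-(28/3 + 1 - 25/3)) = -26 + 3*(-1*2) = -26 + 3*(-2) = -26 - 6 = -32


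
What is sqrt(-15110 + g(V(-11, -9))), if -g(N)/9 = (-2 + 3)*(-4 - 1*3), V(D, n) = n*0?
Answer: I*sqrt(15047) ≈ 122.67*I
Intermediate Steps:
V(D, n) = 0
g(N) = 63 (g(N) = -9*(-2 + 3)*(-4 - 1*3) = -9*(-4 - 3) = -9*(-7) = 63)
sqrt(-15110 + g(V(-11, -9))) = sqrt(-15110 + 63) = sqrt(-15047) = I*sqrt(15047)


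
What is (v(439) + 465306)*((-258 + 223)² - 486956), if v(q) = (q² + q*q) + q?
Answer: -413447912697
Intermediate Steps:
v(q) = q + 2*q² (v(q) = (q² + q²) + q = 2*q² + q = q + 2*q²)
(v(439) + 465306)*((-258 + 223)² - 486956) = (439*(1 + 2*439) + 465306)*((-258 + 223)² - 486956) = (439*(1 + 878) + 465306)*((-35)² - 486956) = (439*879 + 465306)*(1225 - 486956) = (385881 + 465306)*(-485731) = 851187*(-485731) = -413447912697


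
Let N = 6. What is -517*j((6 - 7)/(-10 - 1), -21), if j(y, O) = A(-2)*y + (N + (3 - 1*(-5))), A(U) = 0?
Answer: -7238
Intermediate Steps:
j(y, O) = 14 (j(y, O) = 0*y + (6 + (3 - 1*(-5))) = 0 + (6 + (3 + 5)) = 0 + (6 + 8) = 0 + 14 = 14)
-517*j((6 - 7)/(-10 - 1), -21) = -517*14 = -7238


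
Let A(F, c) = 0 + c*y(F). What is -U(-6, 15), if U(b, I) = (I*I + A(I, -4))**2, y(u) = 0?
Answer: -50625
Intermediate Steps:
A(F, c) = 0 (A(F, c) = 0 + c*0 = 0 + 0 = 0)
U(b, I) = I**4 (U(b, I) = (I*I + 0)**2 = (I**2 + 0)**2 = (I**2)**2 = I**4)
-U(-6, 15) = -1*15**4 = -1*50625 = -50625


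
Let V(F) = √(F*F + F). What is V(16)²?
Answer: 272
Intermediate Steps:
V(F) = √(F + F²) (V(F) = √(F² + F) = √(F + F²))
V(16)² = (√(16*(1 + 16)))² = (√(16*17))² = (√272)² = (4*√17)² = 272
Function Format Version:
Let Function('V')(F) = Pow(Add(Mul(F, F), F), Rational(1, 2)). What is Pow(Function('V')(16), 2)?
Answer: 272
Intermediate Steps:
Function('V')(F) = Pow(Add(F, Pow(F, 2)), Rational(1, 2)) (Function('V')(F) = Pow(Add(Pow(F, 2), F), Rational(1, 2)) = Pow(Add(F, Pow(F, 2)), Rational(1, 2)))
Pow(Function('V')(16), 2) = Pow(Pow(Mul(16, Add(1, 16)), Rational(1, 2)), 2) = Pow(Pow(Mul(16, 17), Rational(1, 2)), 2) = Pow(Pow(272, Rational(1, 2)), 2) = Pow(Mul(4, Pow(17, Rational(1, 2))), 2) = 272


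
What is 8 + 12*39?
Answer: 476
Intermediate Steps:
8 + 12*39 = 8 + 468 = 476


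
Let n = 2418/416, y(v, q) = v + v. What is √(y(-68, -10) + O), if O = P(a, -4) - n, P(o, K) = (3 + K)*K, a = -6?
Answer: 21*I*√5/4 ≈ 11.739*I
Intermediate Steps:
y(v, q) = 2*v
P(o, K) = K*(3 + K)
n = 93/16 (n = 2418*(1/416) = 93/16 ≈ 5.8125)
O = -29/16 (O = -4*(3 - 4) - 1*93/16 = -4*(-1) - 93/16 = 4 - 93/16 = -29/16 ≈ -1.8125)
√(y(-68, -10) + O) = √(2*(-68) - 29/16) = √(-136 - 29/16) = √(-2205/16) = 21*I*√5/4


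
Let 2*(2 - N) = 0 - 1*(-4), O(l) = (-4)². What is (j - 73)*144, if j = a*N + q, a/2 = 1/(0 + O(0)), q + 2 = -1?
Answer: -10944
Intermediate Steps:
O(l) = 16
q = -3 (q = -2 - 1 = -3)
N = 0 (N = 2 - (0 - 1*(-4))/2 = 2 - (0 + 4)/2 = 2 - ½*4 = 2 - 2 = 0)
a = ⅛ (a = 2/(0 + 16) = 2/16 = 2*(1/16) = ⅛ ≈ 0.12500)
j = -3 (j = (⅛)*0 - 3 = 0 - 3 = -3)
(j - 73)*144 = (-3 - 73)*144 = -76*144 = -10944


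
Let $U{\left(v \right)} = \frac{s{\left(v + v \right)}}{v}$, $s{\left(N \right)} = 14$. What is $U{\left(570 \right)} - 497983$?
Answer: $- \frac{141925148}{285} \approx -4.9798 \cdot 10^{5}$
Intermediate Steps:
$U{\left(v \right)} = \frac{14}{v}$
$U{\left(570 \right)} - 497983 = \frac{14}{570} - 497983 = 14 \cdot \frac{1}{570} - 497983 = \frac{7}{285} - 497983 = - \frac{141925148}{285}$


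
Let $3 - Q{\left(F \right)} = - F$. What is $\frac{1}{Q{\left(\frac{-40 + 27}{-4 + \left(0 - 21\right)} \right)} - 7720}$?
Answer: $- \frac{25}{192912} \approx -0.00012959$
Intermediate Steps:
$Q{\left(F \right)} = 3 + F$ ($Q{\left(F \right)} = 3 - - F = 3 + F$)
$\frac{1}{Q{\left(\frac{-40 + 27}{-4 + \left(0 - 21\right)} \right)} - 7720} = \frac{1}{\left(3 + \frac{-40 + 27}{-4 + \left(0 - 21\right)}\right) - 7720} = \frac{1}{\left(3 - \frac{13}{-4 + \left(0 - 21\right)}\right) - 7720} = \frac{1}{\left(3 - \frac{13}{-4 - 21}\right) - 7720} = \frac{1}{\left(3 - \frac{13}{-25}\right) - 7720} = \frac{1}{\left(3 - - \frac{13}{25}\right) - 7720} = \frac{1}{\left(3 + \frac{13}{25}\right) - 7720} = \frac{1}{\frac{88}{25} - 7720} = \frac{1}{- \frac{192912}{25}} = - \frac{25}{192912}$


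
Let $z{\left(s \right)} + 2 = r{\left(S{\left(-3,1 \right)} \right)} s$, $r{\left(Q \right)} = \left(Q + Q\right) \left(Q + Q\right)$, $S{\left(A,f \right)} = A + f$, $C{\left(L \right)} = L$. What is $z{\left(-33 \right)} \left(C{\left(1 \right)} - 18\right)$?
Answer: $9010$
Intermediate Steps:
$r{\left(Q \right)} = 4 Q^{2}$ ($r{\left(Q \right)} = 2 Q 2 Q = 4 Q^{2}$)
$z{\left(s \right)} = -2 + 16 s$ ($z{\left(s \right)} = -2 + 4 \left(-3 + 1\right)^{2} s = -2 + 4 \left(-2\right)^{2} s = -2 + 4 \cdot 4 s = -2 + 16 s$)
$z{\left(-33 \right)} \left(C{\left(1 \right)} - 18\right) = \left(-2 + 16 \left(-33\right)\right) \left(1 - 18\right) = \left(-2 - 528\right) \left(1 - 18\right) = \left(-530\right) \left(-17\right) = 9010$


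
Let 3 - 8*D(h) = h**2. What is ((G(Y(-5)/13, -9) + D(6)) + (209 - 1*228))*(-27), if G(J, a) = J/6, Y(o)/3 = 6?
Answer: 64287/104 ≈ 618.14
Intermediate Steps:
Y(o) = 18 (Y(o) = 3*6 = 18)
G(J, a) = J/6 (G(J, a) = J*(1/6) = J/6)
D(h) = 3/8 - h**2/8
((G(Y(-5)/13, -9) + D(6)) + (209 - 1*228))*(-27) = (((18/13)/6 + (3/8 - 1/8*6**2)) + (209 - 1*228))*(-27) = (((18*(1/13))/6 + (3/8 - 1/8*36)) + (209 - 228))*(-27) = (((1/6)*(18/13) + (3/8 - 9/2)) - 19)*(-27) = ((3/13 - 33/8) - 19)*(-27) = (-405/104 - 19)*(-27) = -2381/104*(-27) = 64287/104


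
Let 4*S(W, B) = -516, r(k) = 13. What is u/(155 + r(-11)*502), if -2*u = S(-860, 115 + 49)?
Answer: 43/4454 ≈ 0.0096542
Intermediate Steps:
S(W, B) = -129 (S(W, B) = (¼)*(-516) = -129)
u = 129/2 (u = -½*(-129) = 129/2 ≈ 64.500)
u/(155 + r(-11)*502) = 129/(2*(155 + 13*502)) = 129/(2*(155 + 6526)) = (129/2)/6681 = (129/2)*(1/6681) = 43/4454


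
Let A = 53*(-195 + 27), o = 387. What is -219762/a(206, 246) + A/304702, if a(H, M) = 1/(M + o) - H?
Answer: 21192867445002/19866113347 ≈ 1066.8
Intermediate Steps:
a(H, M) = 1/(387 + M) - H (a(H, M) = 1/(M + 387) - H = 1/(387 + M) - H)
A = -8904 (A = 53*(-168) = -8904)
-219762/a(206, 246) + A/304702 = -219762*(387 + 246)/(1 - 387*206 - 1*206*246) - 8904/304702 = -219762*633/(1 - 79722 - 50676) - 8904*1/304702 = -219762/((1/633)*(-130397)) - 4452/152351 = -219762/(-130397/633) - 4452/152351 = -219762*(-633/130397) - 4452/152351 = 139109346/130397 - 4452/152351 = 21192867445002/19866113347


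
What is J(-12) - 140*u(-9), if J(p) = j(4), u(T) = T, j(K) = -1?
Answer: 1259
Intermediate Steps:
J(p) = -1
J(-12) - 140*u(-9) = -1 - 140*(-9) = -1 + 1260 = 1259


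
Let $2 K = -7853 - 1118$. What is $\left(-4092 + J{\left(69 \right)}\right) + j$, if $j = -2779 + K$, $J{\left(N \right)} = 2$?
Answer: $- \frac{22709}{2} \approx -11355.0$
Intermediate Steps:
$K = - \frac{8971}{2}$ ($K = \frac{-7853 - 1118}{2} = \frac{1}{2} \left(-8971\right) = - \frac{8971}{2} \approx -4485.5$)
$j = - \frac{14529}{2}$ ($j = -2779 - \frac{8971}{2} = - \frac{14529}{2} \approx -7264.5$)
$\left(-4092 + J{\left(69 \right)}\right) + j = \left(-4092 + 2\right) - \frac{14529}{2} = -4090 - \frac{14529}{2} = - \frac{22709}{2}$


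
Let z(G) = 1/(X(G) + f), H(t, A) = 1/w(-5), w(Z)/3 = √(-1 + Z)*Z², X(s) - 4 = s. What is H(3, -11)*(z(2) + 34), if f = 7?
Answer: -443*I*√6/5850 ≈ -0.18549*I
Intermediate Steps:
X(s) = 4 + s
w(Z) = 3*Z²*√(-1 + Z) (w(Z) = 3*(√(-1 + Z)*Z²) = 3*(Z²*√(-1 + Z)) = 3*Z²*√(-1 + Z))
H(t, A) = -I*√6/450 (H(t, A) = 1/(3*(-5)²*√(-1 - 5)) = 1/(3*25*√(-6)) = 1/(3*25*(I*√6)) = 1/(75*I*√6) = -I*√6/450)
z(G) = 1/(11 + G) (z(G) = 1/((4 + G) + 7) = 1/(11 + G))
H(3, -11)*(z(2) + 34) = (-I*√6/450)*(1/(11 + 2) + 34) = (-I*√6/450)*(1/13 + 34) = -I*√6/450*(443/13) = -443*I*√6/5850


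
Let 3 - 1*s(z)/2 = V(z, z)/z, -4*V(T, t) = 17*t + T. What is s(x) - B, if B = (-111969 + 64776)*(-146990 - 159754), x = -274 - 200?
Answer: -14476169577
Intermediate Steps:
x = -474
B = 14476169592 (B = -47193*(-306744) = 14476169592)
V(T, t) = -17*t/4 - T/4 (V(T, t) = -(17*t + T)/4 = -(T + 17*t)/4 = -17*t/4 - T/4)
s(z) = 15 (s(z) = 6 - 2*(-17*z/4 - z/4)/z = 6 - 2*(-9*z/2)/z = 6 - 2*(-9/2) = 6 + 9 = 15)
s(x) - B = 15 - 1*14476169592 = 15 - 14476169592 = -14476169577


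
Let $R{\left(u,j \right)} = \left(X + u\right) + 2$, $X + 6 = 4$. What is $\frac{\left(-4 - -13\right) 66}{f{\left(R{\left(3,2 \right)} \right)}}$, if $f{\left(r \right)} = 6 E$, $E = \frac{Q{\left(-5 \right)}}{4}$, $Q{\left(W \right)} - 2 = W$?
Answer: $-132$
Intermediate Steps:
$X = -2$ ($X = -6 + 4 = -2$)
$Q{\left(W \right)} = 2 + W$
$E = - \frac{3}{4}$ ($E = \frac{2 - 5}{4} = \left(-3\right) \frac{1}{4} = - \frac{3}{4} \approx -0.75$)
$R{\left(u,j \right)} = u$ ($R{\left(u,j \right)} = \left(-2 + u\right) + 2 = u$)
$f{\left(r \right)} = - \frac{9}{2}$ ($f{\left(r \right)} = 6 \left(- \frac{3}{4}\right) = - \frac{9}{2}$)
$\frac{\left(-4 - -13\right) 66}{f{\left(R{\left(3,2 \right)} \right)}} = \frac{\left(-4 - -13\right) 66}{- \frac{9}{2}} = \left(-4 + 13\right) 66 \left(- \frac{2}{9}\right) = 9 \cdot 66 \left(- \frac{2}{9}\right) = 594 \left(- \frac{2}{9}\right) = -132$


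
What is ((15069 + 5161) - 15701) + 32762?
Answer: 37291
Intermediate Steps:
((15069 + 5161) - 15701) + 32762 = (20230 - 15701) + 32762 = 4529 + 32762 = 37291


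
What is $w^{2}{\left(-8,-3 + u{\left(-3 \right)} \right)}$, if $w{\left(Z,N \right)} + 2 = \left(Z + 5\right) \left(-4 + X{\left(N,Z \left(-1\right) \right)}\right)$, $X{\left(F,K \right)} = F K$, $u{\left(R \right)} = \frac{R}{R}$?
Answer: $3364$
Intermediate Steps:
$u{\left(R \right)} = 1$
$w{\left(Z,N \right)} = -2 + \left(-4 - N Z\right) \left(5 + Z\right)$ ($w{\left(Z,N \right)} = -2 + \left(Z + 5\right) \left(-4 + N Z \left(-1\right)\right) = -2 + \left(5 + Z\right) \left(-4 + N \left(- Z\right)\right) = -2 + \left(5 + Z\right) \left(-4 - N Z\right) = -2 + \left(-4 - N Z\right) \left(5 + Z\right)$)
$w^{2}{\left(-8,-3 + u{\left(-3 \right)} \right)} = \left(-22 - -32 - \left(-3 + 1\right) \left(-8\right)^{2} - 5 \left(-3 + 1\right) \left(-8\right)\right)^{2} = \left(-22 + 32 - \left(-2\right) 64 - \left(-10\right) \left(-8\right)\right)^{2} = \left(-22 + 32 + 128 - 80\right)^{2} = 58^{2} = 3364$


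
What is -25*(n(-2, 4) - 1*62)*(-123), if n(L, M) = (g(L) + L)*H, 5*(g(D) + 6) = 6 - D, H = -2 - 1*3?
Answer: -92250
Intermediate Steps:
H = -5 (H = -2 - 3 = -5)
g(D) = -24/5 - D/5 (g(D) = -6 + (6 - D)/5 = -6 + (6/5 - D/5) = -24/5 - D/5)
n(L, M) = 24 - 4*L (n(L, M) = ((-24/5 - L/5) + L)*(-5) = (-24/5 + 4*L/5)*(-5) = 24 - 4*L)
-25*(n(-2, 4) - 1*62)*(-123) = -25*((24 - 4*(-2)) - 1*62)*(-123) = -25*((24 + 8) - 62)*(-123) = -25*(32 - 62)*(-123) = -25*(-30)*(-123) = 750*(-123) = -92250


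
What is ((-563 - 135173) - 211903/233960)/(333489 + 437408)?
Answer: -31757006463/180359062120 ≈ -0.17608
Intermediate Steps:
((-563 - 135173) - 211903/233960)/(333489 + 437408) = (-135736 - 211903*1/233960)/770897 = (-135736 - 211903/233960)*(1/770897) = -31757006463/233960*1/770897 = -31757006463/180359062120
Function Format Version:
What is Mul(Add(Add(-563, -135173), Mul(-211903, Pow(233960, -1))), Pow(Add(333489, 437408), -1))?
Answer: Rational(-31757006463, 180359062120) ≈ -0.17608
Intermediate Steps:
Mul(Add(Add(-563, -135173), Mul(-211903, Pow(233960, -1))), Pow(Add(333489, 437408), -1)) = Mul(Add(-135736, Mul(-211903, Rational(1, 233960))), Pow(770897, -1)) = Mul(Add(-135736, Rational(-211903, 233960)), Rational(1, 770897)) = Mul(Rational(-31757006463, 233960), Rational(1, 770897)) = Rational(-31757006463, 180359062120)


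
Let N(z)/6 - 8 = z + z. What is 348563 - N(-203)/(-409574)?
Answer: 71381169887/204787 ≈ 3.4856e+5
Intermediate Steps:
N(z) = 48 + 12*z (N(z) = 48 + 6*(z + z) = 48 + 6*(2*z) = 48 + 12*z)
348563 - N(-203)/(-409574) = 348563 - (48 + 12*(-203))/(-409574) = 348563 - (48 - 2436)*(-1)/409574 = 348563 - (-2388)*(-1)/409574 = 348563 - 1*1194/204787 = 348563 - 1194/204787 = 71381169887/204787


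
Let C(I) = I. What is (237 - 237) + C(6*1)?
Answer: 6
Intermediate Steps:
(237 - 237) + C(6*1) = (237 - 237) + 6*1 = 0 + 6 = 6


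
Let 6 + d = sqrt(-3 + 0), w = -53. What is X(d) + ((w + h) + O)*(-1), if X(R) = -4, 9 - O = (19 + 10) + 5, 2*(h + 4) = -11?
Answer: 167/2 ≈ 83.500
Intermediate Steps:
h = -19/2 (h = -4 + (1/2)*(-11) = -4 - 11/2 = -19/2 ≈ -9.5000)
d = -6 + I*sqrt(3) (d = -6 + sqrt(-3 + 0) = -6 + sqrt(-3) = -6 + I*sqrt(3) ≈ -6.0 + 1.732*I)
O = -25 (O = 9 - ((19 + 10) + 5) = 9 - (29 + 5) = 9 - 1*34 = 9 - 34 = -25)
X(d) + ((w + h) + O)*(-1) = -4 + ((-53 - 19/2) - 25)*(-1) = -4 + (-125/2 - 25)*(-1) = -4 - 175/2*(-1) = -4 + 175/2 = 167/2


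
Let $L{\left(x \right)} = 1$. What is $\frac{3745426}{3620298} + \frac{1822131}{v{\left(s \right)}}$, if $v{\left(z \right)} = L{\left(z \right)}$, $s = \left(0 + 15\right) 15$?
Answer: $\frac{3298330480232}{1810149} \approx 1.8221 \cdot 10^{6}$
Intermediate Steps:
$s = 225$ ($s = 15 \cdot 15 = 225$)
$v{\left(z \right)} = 1$
$\frac{3745426}{3620298} + \frac{1822131}{v{\left(s \right)}} = \frac{3745426}{3620298} + \frac{1822131}{1} = 3745426 \cdot \frac{1}{3620298} + 1822131 \cdot 1 = \frac{1872713}{1810149} + 1822131 = \frac{3298330480232}{1810149}$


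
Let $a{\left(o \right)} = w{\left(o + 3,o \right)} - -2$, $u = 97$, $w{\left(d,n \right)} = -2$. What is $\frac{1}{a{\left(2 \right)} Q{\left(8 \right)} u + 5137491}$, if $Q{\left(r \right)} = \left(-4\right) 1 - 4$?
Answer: $\frac{1}{5137491} \approx 1.9465 \cdot 10^{-7}$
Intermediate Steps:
$Q{\left(r \right)} = -8$ ($Q{\left(r \right)} = -4 - 4 = -8$)
$a{\left(o \right)} = 0$ ($a{\left(o \right)} = -2 - -2 = -2 + 2 = 0$)
$\frac{1}{a{\left(2 \right)} Q{\left(8 \right)} u + 5137491} = \frac{1}{0 \left(-8\right) 97 + 5137491} = \frac{1}{0 \cdot 97 + 5137491} = \frac{1}{0 + 5137491} = \frac{1}{5137491}$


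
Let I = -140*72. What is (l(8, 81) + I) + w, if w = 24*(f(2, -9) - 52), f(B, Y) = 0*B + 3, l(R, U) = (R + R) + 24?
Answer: -11216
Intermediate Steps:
I = -10080
l(R, U) = 24 + 2*R (l(R, U) = 2*R + 24 = 24 + 2*R)
f(B, Y) = 3 (f(B, Y) = 0 + 3 = 3)
w = -1176 (w = 24*(3 - 52) = 24*(-49) = -1176)
(l(8, 81) + I) + w = ((24 + 2*8) - 10080) - 1176 = ((24 + 16) - 10080) - 1176 = (40 - 10080) - 1176 = -10040 - 1176 = -11216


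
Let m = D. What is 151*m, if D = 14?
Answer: 2114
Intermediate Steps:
m = 14
151*m = 151*14 = 2114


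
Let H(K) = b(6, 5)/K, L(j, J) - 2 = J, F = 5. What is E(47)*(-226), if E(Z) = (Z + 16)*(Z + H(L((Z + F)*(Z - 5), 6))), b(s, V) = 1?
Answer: -2683863/4 ≈ -6.7097e+5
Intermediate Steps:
L(j, J) = 2 + J
H(K) = 1/K
E(Z) = (16 + Z)*(1/8 + Z) (E(Z) = (Z + 16)*(Z + 1/(2 + 6)) = (16 + Z)*(Z + 1/8) = (16 + Z)*(1/8 + Z))
E(47)*(-226) = (2 + 47**2 + (129/8)*47)*(-226) = (2 + 2209 + 6063/8)*(-226) = (23751/8)*(-226) = -2683863/4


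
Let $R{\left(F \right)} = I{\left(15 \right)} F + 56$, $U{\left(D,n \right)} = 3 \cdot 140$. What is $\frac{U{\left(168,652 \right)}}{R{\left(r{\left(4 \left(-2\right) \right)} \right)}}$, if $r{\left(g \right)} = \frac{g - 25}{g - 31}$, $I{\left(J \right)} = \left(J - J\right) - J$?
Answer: $\frac{5460}{563} \approx 9.698$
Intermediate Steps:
$I{\left(J \right)} = - J$ ($I{\left(J \right)} = 0 - J = - J$)
$U{\left(D,n \right)} = 420$
$r{\left(g \right)} = \frac{-25 + g}{-31 + g}$
$R{\left(F \right)} = 56 - 15 F$ ($R{\left(F \right)} = \left(-1\right) 15 F + 56 = - 15 F + 56 = 56 - 15 F$)
$\frac{U{\left(168,652 \right)}}{R{\left(r{\left(4 \left(-2\right) \right)} \right)}} = \frac{420}{56 - 15 \frac{-25 + 4 \left(-2\right)}{-31 + 4 \left(-2\right)}} = \frac{420}{56 - 15 \frac{-25 - 8}{-31 - 8}} = \frac{420}{56 - 15 \frac{1}{-39} \left(-33\right)} = \frac{420}{56 - 15 \left(\left(- \frac{1}{39}\right) \left(-33\right)\right)} = \frac{420}{56 - \frac{165}{13}} = \frac{420}{\frac{563}{13}} = 420 \cdot \frac{13}{563} = \frac{5460}{563}$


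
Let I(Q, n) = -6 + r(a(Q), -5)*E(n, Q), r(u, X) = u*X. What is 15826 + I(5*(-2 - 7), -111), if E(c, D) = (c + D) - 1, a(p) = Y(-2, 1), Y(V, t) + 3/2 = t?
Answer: 30855/2 ≈ 15428.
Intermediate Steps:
Y(V, t) = -3/2 + t
a(p) = -½ (a(p) = -3/2 + 1 = -½)
r(u, X) = X*u
E(c, D) = -1 + D + c (E(c, D) = (D + c) - 1 = -1 + D + c)
I(Q, n) = -17/2 + 5*Q/2 + 5*n/2 (I(Q, n) = -6 + (-5*(-½))*(-1 + Q + n) = -6 + 5*(-1 + Q + n)/2 = -6 + (-5/2 + 5*Q/2 + 5*n/2) = -17/2 + 5*Q/2 + 5*n/2)
15826 + I(5*(-2 - 7), -111) = 15826 + (-17/2 + 5*(5*(-2 - 7))/2 + (5/2)*(-111)) = 15826 + (-17/2 + 5*(5*(-9))/2 - 555/2) = 15826 + (-17/2 + (5/2)*(-45) - 555/2) = 15826 + (-17/2 - 225/2 - 555/2) = 15826 - 797/2 = 30855/2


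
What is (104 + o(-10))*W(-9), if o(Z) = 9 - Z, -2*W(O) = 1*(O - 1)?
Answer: 615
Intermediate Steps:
W(O) = ½ - O/2 (W(O) = -(O - 1)/2 = -(-1 + O)/2 = ½ - O/2)
(104 + o(-10))*W(-9) = (104 + (9 - 1*(-10)))*(½ - ½*(-9)) = (104 + (9 + 10))*(½ + 9/2) = (104 + 19)*5 = 123*5 = 615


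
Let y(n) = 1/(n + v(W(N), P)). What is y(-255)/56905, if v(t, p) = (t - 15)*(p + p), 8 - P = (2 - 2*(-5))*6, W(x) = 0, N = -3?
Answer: 1/94746825 ≈ 1.0554e-8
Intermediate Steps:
P = -64 (P = 8 - (2 - 2*(-5))*6 = 8 - (2 + 10)*6 = 8 - 12*6 = 8 - 1*72 = 8 - 72 = -64)
v(t, p) = 2*p*(-15 + t) (v(t, p) = (-15 + t)*(2*p) = 2*p*(-15 + t))
y(n) = 1/(1920 + n) (y(n) = 1/(n + 2*(-64)*(-15 + 0)) = 1/(n + 2*(-64)*(-15)) = 1/(n + 1920) = 1/(1920 + n))
y(-255)/56905 = 1/((1920 - 255)*56905) = (1/56905)/1665 = (1/1665)*(1/56905) = 1/94746825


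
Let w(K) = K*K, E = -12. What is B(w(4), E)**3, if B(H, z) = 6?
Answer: 216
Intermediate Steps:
w(K) = K**2
B(w(4), E)**3 = 6**3 = 216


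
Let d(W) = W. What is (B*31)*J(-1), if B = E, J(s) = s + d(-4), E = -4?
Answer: 620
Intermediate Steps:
J(s) = -4 + s (J(s) = s - 4 = -4 + s)
B = -4
(B*31)*J(-1) = (-4*31)*(-4 - 1) = -124*(-5) = 620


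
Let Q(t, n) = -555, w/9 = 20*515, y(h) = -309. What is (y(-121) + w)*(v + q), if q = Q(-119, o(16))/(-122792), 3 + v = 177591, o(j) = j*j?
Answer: 2014713832116141/122792 ≈ 1.6408e+10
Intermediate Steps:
w = 92700 (w = 9*(20*515) = 9*10300 = 92700)
o(j) = j²
v = 177588 (v = -3 + 177591 = 177588)
q = 555/122792 (q = -555/(-122792) = -555*(-1/122792) = 555/122792 ≈ 0.0045198)
(y(-121) + w)*(v + q) = (-309 + 92700)*(177588 + 555/122792) = 92391*(21806386251/122792) = 2014713832116141/122792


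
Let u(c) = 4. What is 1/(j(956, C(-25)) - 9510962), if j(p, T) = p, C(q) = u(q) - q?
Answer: -1/9510006 ≈ -1.0515e-7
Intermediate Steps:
C(q) = 4 - q
1/(j(956, C(-25)) - 9510962) = 1/(956 - 9510962) = 1/(-9510006) = -1/9510006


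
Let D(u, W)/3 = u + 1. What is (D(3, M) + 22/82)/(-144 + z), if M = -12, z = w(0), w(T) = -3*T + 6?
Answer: -503/5658 ≈ -0.088901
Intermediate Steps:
w(T) = 6 - 3*T
z = 6 (z = 6 - 3*0 = 6 + 0 = 6)
D(u, W) = 3 + 3*u (D(u, W) = 3*(u + 1) = 3*(1 + u) = 3 + 3*u)
(D(3, M) + 22/82)/(-144 + z) = ((3 + 3*3) + 22/82)/(-144 + 6) = ((3 + 9) + 22*(1/82))/(-138) = (12 + 11/41)*(-1/138) = (503/41)*(-1/138) = -503/5658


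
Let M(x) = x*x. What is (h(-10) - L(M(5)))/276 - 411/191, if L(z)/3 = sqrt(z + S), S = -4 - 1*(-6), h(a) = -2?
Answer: -56909/26358 - 3*sqrt(3)/92 ≈ -2.2156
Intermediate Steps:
M(x) = x**2
S = 2 (S = -4 + 6 = 2)
L(z) = 3*sqrt(2 + z) (L(z) = 3*sqrt(z + 2) = 3*sqrt(2 + z))
(h(-10) - L(M(5)))/276 - 411/191 = (-2 - 3*sqrt(2 + 5**2))/276 - 411/191 = (-2 - 3*sqrt(2 + 25))*(1/276) - 411*1/191 = (-2 - 3*sqrt(27))*(1/276) - 411/191 = (-2 - 3*3*sqrt(3))*(1/276) - 411/191 = (-2 - 9*sqrt(3))*(1/276) - 411/191 = (-1/138 - 3*sqrt(3)/92) - 411/191 = -56909/26358 - 3*sqrt(3)/92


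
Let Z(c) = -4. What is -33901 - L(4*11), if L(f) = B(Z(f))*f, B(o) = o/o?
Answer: -33945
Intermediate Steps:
B(o) = 1
L(f) = f (L(f) = 1*f = f)
-33901 - L(4*11) = -33901 - 4*11 = -33901 - 1*44 = -33901 - 44 = -33945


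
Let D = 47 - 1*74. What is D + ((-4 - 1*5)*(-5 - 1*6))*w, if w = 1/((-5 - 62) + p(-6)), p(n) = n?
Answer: -2070/73 ≈ -28.356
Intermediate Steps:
D = -27 (D = 47 - 74 = -27)
w = -1/73 (w = 1/((-5 - 62) - 6) = 1/(-67 - 6) = 1/(-73) = -1/73 ≈ -0.013699)
D + ((-4 - 1*5)*(-5 - 1*6))*w = -27 + ((-4 - 1*5)*(-5 - 1*6))*(-1/73) = -27 + ((-4 - 5)*(-5 - 6))*(-1/73) = -27 - 9*(-11)*(-1/73) = -27 + 99*(-1/73) = -27 - 99/73 = -2070/73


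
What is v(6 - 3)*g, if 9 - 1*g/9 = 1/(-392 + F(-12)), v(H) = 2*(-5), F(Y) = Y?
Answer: -163665/202 ≈ -810.22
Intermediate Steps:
v(H) = -10
g = 32733/404 (g = 81 - 9/(-392 - 12) = 81 - 9/(-404) = 81 - 9*(-1/404) = 81 + 9/404 = 32733/404 ≈ 81.022)
v(6 - 3)*g = -10*32733/404 = -163665/202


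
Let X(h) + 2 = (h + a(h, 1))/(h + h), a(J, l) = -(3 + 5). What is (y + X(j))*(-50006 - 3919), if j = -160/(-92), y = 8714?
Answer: -469697535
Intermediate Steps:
a(J, l) = -8 (a(J, l) = -1*8 = -8)
j = 40/23 (j = -160*(-1/92) = 40/23 ≈ 1.7391)
X(h) = -2 + (-8 + h)/(2*h) (X(h) = -2 + (h - 8)/(h + h) = -2 + (-8 + h)/((2*h)) = -2 + (-8 + h)*(1/(2*h)) = -2 + (-8 + h)/(2*h))
(y + X(j))*(-50006 - 3919) = (8714 + (-3/2 - 4/40/23))*(-50006 - 3919) = (8714 + (-3/2 - 4*23/40))*(-53925) = (8714 + (-3/2 - 23/10))*(-53925) = (8714 - 19/5)*(-53925) = (43551/5)*(-53925) = -469697535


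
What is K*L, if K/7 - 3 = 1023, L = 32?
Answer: 229824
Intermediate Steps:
K = 7182 (K = 21 + 7*1023 = 21 + 7161 = 7182)
K*L = 7182*32 = 229824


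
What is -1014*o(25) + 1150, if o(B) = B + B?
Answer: -49550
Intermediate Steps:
o(B) = 2*B
-1014*o(25) + 1150 = -2028*25 + 1150 = -1014*50 + 1150 = -50700 + 1150 = -49550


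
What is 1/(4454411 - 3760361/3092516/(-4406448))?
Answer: 13627010943168/60700307442371674409 ≈ 2.2450e-7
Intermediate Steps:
1/(4454411 - 3760361/3092516/(-4406448)) = 1/(4454411 - 3760361*1/3092516*(-1/4406448)) = 1/(4454411 - 3760361/3092516*(-1/4406448)) = 1/(4454411 + 3760361/13627010943168) = 1/(60700307442371674409/13627010943168) = 13627010943168/60700307442371674409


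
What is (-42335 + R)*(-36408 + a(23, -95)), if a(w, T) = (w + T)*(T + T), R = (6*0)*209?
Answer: 962189880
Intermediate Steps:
R = 0 (R = 0*209 = 0)
a(w, T) = 2*T*(T + w) (a(w, T) = (T + w)*(2*T) = 2*T*(T + w))
(-42335 + R)*(-36408 + a(23, -95)) = (-42335 + 0)*(-36408 + 2*(-95)*(-95 + 23)) = -42335*(-36408 + 2*(-95)*(-72)) = -42335*(-36408 + 13680) = -42335*(-22728) = 962189880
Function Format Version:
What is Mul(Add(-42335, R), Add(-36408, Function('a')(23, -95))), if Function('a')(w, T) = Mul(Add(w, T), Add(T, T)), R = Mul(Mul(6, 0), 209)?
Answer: 962189880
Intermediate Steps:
R = 0 (R = Mul(0, 209) = 0)
Function('a')(w, T) = Mul(2, T, Add(T, w)) (Function('a')(w, T) = Mul(Add(T, w), Mul(2, T)) = Mul(2, T, Add(T, w)))
Mul(Add(-42335, R), Add(-36408, Function('a')(23, -95))) = Mul(Add(-42335, 0), Add(-36408, Mul(2, -95, Add(-95, 23)))) = Mul(-42335, Add(-36408, Mul(2, -95, -72))) = Mul(-42335, Add(-36408, 13680)) = Mul(-42335, -22728) = 962189880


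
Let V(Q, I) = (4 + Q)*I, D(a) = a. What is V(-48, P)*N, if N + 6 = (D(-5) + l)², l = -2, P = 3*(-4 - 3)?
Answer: 39732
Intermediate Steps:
P = -21 (P = 3*(-7) = -21)
V(Q, I) = I*(4 + Q)
N = 43 (N = -6 + (-5 - 2)² = -6 + (-7)² = -6 + 49 = 43)
V(-48, P)*N = -21*(4 - 48)*43 = -21*(-44)*43 = 924*43 = 39732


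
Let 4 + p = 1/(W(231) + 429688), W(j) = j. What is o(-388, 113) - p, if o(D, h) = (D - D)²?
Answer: 1719675/429919 ≈ 4.0000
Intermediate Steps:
o(D, h) = 0 (o(D, h) = 0² = 0)
p = -1719675/429919 (p = -4 + 1/(231 + 429688) = -4 + 1/429919 = -1719675/429919 ≈ -4.0000)
o(-388, 113) - p = 0 - 1*(-1719675/429919) = 0 + 1719675/429919 = 1719675/429919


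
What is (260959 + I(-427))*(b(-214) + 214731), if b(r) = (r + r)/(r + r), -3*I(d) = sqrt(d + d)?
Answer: 56036247988 - 214732*I*sqrt(854)/3 ≈ 5.6036e+10 - 2.0917e+6*I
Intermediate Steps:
I(d) = -sqrt(2)*sqrt(d)/3 (I(d) = -sqrt(d + d)/3 = -sqrt(2)*sqrt(d)/3)
b(r) = 1 (b(r) = (2*r)/((2*r)) = (2*r)*(1/(2*r)) = 1)
(260959 + I(-427))*(b(-214) + 214731) = (260959 - sqrt(2)*sqrt(-427)/3)*(1 + 214731) = (260959 - sqrt(2)*I*sqrt(427)/3)*214732 = (260959 - I*sqrt(854)/3)*214732 = 56036247988 - 214732*I*sqrt(854)/3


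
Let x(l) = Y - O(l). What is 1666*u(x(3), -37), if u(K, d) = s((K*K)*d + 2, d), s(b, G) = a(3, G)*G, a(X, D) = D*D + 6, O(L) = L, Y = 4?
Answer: -84757750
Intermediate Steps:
a(X, D) = 6 + D² (a(X, D) = D² + 6 = 6 + D²)
s(b, G) = G*(6 + G²) (s(b, G) = (6 + G²)*G = G*(6 + G²))
x(l) = 4 - l
u(K, d) = d*(6 + d²)
1666*u(x(3), -37) = 1666*(-37*(6 + (-37)²)) = 1666*(-37*(6 + 1369)) = 1666*(-37*1375) = 1666*(-50875) = -84757750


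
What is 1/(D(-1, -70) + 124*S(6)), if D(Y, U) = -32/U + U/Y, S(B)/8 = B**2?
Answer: 35/1252386 ≈ 2.7947e-5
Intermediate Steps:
S(B) = 8*B**2
1/(D(-1, -70) + 124*S(6)) = 1/((-32/(-70) - 70/(-1)) + 124*(8*6**2)) = 1/((-32*(-1/70) - 70*(-1)) + 124*(8*36)) = 1/((16/35 + 70) + 124*288) = 1/(2466/35 + 35712) = 1/(1252386/35) = 35/1252386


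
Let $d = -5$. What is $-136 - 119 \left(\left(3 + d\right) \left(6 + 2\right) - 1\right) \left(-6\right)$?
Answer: $-12274$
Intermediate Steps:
$-136 - 119 \left(\left(3 + d\right) \left(6 + 2\right) - 1\right) \left(-6\right) = -136 - 119 \left(\left(3 - 5\right) \left(6 + 2\right) - 1\right) \left(-6\right) = -136 - 119 \left(\left(-2\right) 8 - 1\right) \left(-6\right) = -136 - 119 \left(-16 - 1\right) \left(-6\right) = -136 - 119 \left(\left(-17\right) \left(-6\right)\right) = -136 - 12138 = -12274$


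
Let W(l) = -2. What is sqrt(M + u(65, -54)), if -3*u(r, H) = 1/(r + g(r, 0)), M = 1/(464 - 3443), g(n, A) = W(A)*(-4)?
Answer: I*sqrt(25757758)/72489 ≈ 0.070014*I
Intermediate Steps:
g(n, A) = 8 (g(n, A) = -2*(-4) = 8)
M = -1/2979 (M = 1/(-2979) = -1/2979 ≈ -0.00033568)
u(r, H) = -1/(3*(8 + r)) (u(r, H) = -1/(3*(r + 8)) = -1/(3*(8 + r)))
sqrt(M + u(65, -54)) = sqrt(-1/2979 - 1/(24 + 3*65)) = sqrt(-1/2979 - 1/(24 + 195)) = sqrt(-1/2979 - 1/219) = sqrt(-1066/217467) = I*sqrt(25757758)/72489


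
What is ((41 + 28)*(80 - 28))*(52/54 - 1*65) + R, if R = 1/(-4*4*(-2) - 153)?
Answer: -250213973/1089 ≈ -2.2977e+5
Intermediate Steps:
R = -1/121 (R = 1/(-16*(-2) - 153) = 1/(32 - 153) = 1/(-121) = -1/121 ≈ -0.0082645)
((41 + 28)*(80 - 28))*(52/54 - 1*65) + R = ((41 + 28)*(80 - 28))*(52/54 - 1*65) - 1/121 = (69*52)*(52*(1/54) - 65) - 1/121 = 3588*(26/27 - 65) - 1/121 = 3588*(-1729/27) - 1/121 = -2067884/9 - 1/121 = -250213973/1089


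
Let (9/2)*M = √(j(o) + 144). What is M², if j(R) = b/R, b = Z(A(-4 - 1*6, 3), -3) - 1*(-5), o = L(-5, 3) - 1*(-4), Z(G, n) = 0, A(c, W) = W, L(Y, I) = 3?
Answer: 4052/567 ≈ 7.1464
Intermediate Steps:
o = 7 (o = 3 - 1*(-4) = 3 + 4 = 7)
b = 5 (b = 0 - 1*(-5) = 0 + 5 = 5)
j(R) = 5/R
M = 2*√7091/63 (M = 2*√(5/7 + 144)/9 = 2*√(1013/7)/9 = 2*(√7091/7)/9 = 2*√7091/63 ≈ 2.6733)
M² = (2*√7091/63)² = 4052/567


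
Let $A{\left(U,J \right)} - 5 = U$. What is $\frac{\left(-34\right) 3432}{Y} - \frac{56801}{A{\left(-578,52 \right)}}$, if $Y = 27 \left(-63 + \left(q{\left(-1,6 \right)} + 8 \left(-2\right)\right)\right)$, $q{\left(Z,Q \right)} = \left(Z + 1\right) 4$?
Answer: $\frac{20890973}{135801} \approx 153.84$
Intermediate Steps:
$A{\left(U,J \right)} = 5 + U$
$q{\left(Z,Q \right)} = 4 + 4 Z$ ($q{\left(Z,Q \right)} = \left(1 + Z\right) 4 = 4 + 4 Z$)
$Y = -2133$ ($Y = 27 \left(-63 + \left(\left(4 + 4 \left(-1\right)\right) + 8 \left(-2\right)\right)\right) = 27 \left(-63 + \left(\left(4 - 4\right) - 16\right)\right) = 27 \left(-63 + \left(0 - 16\right)\right) = 27 \left(-63 - 16\right) = 27 \left(-79\right) = -2133$)
$\frac{\left(-34\right) 3432}{Y} - \frac{56801}{A{\left(-578,52 \right)}} = \frac{\left(-34\right) 3432}{-2133} - \frac{56801}{5 - 578} = \left(-116688\right) \left(- \frac{1}{2133}\right) - \frac{56801}{-573} = \frac{38896}{711} - - \frac{56801}{573} = \frac{38896}{711} + \frac{56801}{573} = \frac{20890973}{135801}$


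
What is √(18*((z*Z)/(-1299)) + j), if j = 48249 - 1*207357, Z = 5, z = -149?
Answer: 3*I*√3314340478/433 ≈ 398.87*I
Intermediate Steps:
j = -159108 (j = 48249 - 207357 = -159108)
√(18*((z*Z)/(-1299)) + j) = √(18*(-149*5/(-1299)) - 159108) = √(18*(-745*(-1/1299)) - 159108) = √(18*(745/1299) - 159108) = √(4470/433 - 159108) = √(-68889294/433) = 3*I*√3314340478/433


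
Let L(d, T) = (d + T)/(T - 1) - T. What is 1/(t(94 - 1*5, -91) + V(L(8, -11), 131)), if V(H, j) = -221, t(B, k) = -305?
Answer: -1/526 ≈ -0.0019011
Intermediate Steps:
L(d, T) = -T + (T + d)/(-1 + T) (L(d, T) = (T + d)/(-1 + T) - T = -T + (T + d)/(-1 + T))
1/(t(94 - 1*5, -91) + V(L(8, -11), 131)) = 1/(-305 - 221) = 1/(-526) = -1/526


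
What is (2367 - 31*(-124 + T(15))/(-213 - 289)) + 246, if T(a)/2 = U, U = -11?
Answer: 653600/251 ≈ 2604.0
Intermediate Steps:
T(a) = -22 (T(a) = 2*(-11) = -22)
(2367 - 31*(-124 + T(15))/(-213 - 289)) + 246 = (2367 - 31*(-124 - 22)/(-213 - 289)) + 246 = (2367 - (-4526)/(-502)) + 246 = (2367 - (-4526)*(-1)/502) + 246 = (2367 - 31*73/251) + 246 = (2367 - 2263/251) + 246 = 591854/251 + 246 = 653600/251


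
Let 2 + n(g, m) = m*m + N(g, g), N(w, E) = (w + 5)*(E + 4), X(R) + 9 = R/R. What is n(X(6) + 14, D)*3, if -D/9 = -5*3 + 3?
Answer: 35316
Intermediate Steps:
X(R) = -8 (X(R) = -9 + R/R = -9 + 1 = -8)
D = 108 (D = -9*(-5*3 + 3) = -9*(-15 + 3) = -9*(-12) = 108)
N(w, E) = (4 + E)*(5 + w) (N(w, E) = (5 + w)*(4 + E) = (4 + E)*(5 + w))
n(g, m) = 18 + g² + m² + 9*g (n(g, m) = -2 + (m*m + (20 + 4*g + 5*g + g*g)) = -2 + (m² + (20 + 4*g + 5*g + g²)) = -2 + (m² + (20 + g² + 9*g)) = -2 + (20 + g² + m² + 9*g) = 18 + g² + m² + 9*g)
n(X(6) + 14, D)*3 = (18 + (-8 + 14)² + 108² + 9*(-8 + 14))*3 = (18 + 6² + 11664 + 9*6)*3 = (18 + 36 + 11664 + 54)*3 = 11772*3 = 35316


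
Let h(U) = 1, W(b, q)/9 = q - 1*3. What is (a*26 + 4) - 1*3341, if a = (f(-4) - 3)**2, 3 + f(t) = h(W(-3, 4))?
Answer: -2687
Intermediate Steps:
W(b, q) = -27 + 9*q (W(b, q) = 9*(q - 1*3) = 9*(q - 3) = 9*(-3 + q) = -27 + 9*q)
f(t) = -2 (f(t) = -3 + 1 = -2)
a = 25 (a = (-2 - 3)**2 = (-5)**2 = 25)
(a*26 + 4) - 1*3341 = (25*26 + 4) - 1*3341 = (650 + 4) - 3341 = 654 - 3341 = -2687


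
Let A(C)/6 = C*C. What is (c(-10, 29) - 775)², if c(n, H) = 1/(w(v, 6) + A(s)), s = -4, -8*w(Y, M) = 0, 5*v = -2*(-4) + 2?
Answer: 5535211201/9216 ≈ 6.0061e+5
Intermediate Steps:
v = 2 (v = (-2*(-4) + 2)/5 = (8 + 2)/5 = (⅕)*10 = 2)
w(Y, M) = 0 (w(Y, M) = -⅛*0 = 0)
A(C) = 6*C² (A(C) = 6*(C*C) = 6*C²)
c(n, H) = 1/96 (c(n, H) = 1/(0 + 6*(-4)²) = 1/(0 + 6*16) = 1/(0 + 96) = 1/96)
(c(-10, 29) - 775)² = (1/96 - 775)² = (-74399/96)² = 5535211201/9216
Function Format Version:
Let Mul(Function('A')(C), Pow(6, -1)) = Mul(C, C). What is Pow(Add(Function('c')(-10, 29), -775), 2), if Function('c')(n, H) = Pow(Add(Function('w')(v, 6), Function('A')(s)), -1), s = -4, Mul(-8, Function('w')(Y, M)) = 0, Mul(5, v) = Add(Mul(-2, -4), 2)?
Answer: Rational(5535211201, 9216) ≈ 6.0061e+5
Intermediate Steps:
v = 2 (v = Mul(Rational(1, 5), Add(Mul(-2, -4), 2)) = Mul(Rational(1, 5), Add(8, 2)) = Mul(Rational(1, 5), 10) = 2)
Function('w')(Y, M) = 0 (Function('w')(Y, M) = Mul(Rational(-1, 8), 0) = 0)
Function('A')(C) = Mul(6, Pow(C, 2)) (Function('A')(C) = Mul(6, Mul(C, C)) = Mul(6, Pow(C, 2)))
Function('c')(n, H) = Rational(1, 96) (Function('c')(n, H) = Pow(Add(0, Mul(6, Pow(-4, 2))), -1) = Pow(Add(0, Mul(6, 16)), -1) = Pow(Add(0, 96), -1) = Pow(96, -1) = Rational(1, 96))
Pow(Add(Function('c')(-10, 29), -775), 2) = Pow(Add(Rational(1, 96), -775), 2) = Pow(Rational(-74399, 96), 2) = Rational(5535211201, 9216)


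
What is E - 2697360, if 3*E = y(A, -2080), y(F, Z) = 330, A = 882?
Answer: -2697250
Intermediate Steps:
E = 110 (E = (⅓)*330 = 110)
E - 2697360 = 110 - 2697360 = -2697250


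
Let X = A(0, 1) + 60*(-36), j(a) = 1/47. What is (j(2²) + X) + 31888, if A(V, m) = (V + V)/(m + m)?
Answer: 1397217/47 ≈ 29728.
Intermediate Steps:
j(a) = 1/47
A(V, m) = V/m (A(V, m) = (2*V)/((2*m)) = (2*V)*(1/(2*m)) = V/m)
X = -2160 (X = 0/1 + 60*(-36) = 0*1 - 2160 = 0 - 2160 = -2160)
(j(2²) + X) + 31888 = (1/47 - 2160) + 31888 = -101519/47 + 31888 = 1397217/47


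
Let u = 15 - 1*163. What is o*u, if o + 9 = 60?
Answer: -7548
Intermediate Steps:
u = -148 (u = 15 - 163 = -148)
o = 51 (o = -9 + 60 = 51)
o*u = 51*(-148) = -7548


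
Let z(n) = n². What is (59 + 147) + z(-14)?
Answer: 402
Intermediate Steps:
(59 + 147) + z(-14) = (59 + 147) + (-14)² = 206 + 196 = 402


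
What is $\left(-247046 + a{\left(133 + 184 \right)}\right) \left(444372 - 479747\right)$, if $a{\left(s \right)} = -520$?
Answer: $8757647250$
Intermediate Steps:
$\left(-247046 + a{\left(133 + 184 \right)}\right) \left(444372 - 479747\right) = \left(-247046 - 520\right) \left(444372 - 479747\right) = \left(-247566\right) \left(-35375\right) = 8757647250$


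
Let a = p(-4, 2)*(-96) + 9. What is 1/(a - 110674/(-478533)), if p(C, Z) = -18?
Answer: 478533/831322495 ≈ 0.00057563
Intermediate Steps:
a = 1737 (a = -18*(-96) + 9 = 1728 + 9 = 1737)
1/(a - 110674/(-478533)) = 1/(1737 - 110674/(-478533)) = 1/(1737 - 110674*(-1/478533)) = 1/(1737 + 110674/478533) = 1/(831322495/478533) = 478533/831322495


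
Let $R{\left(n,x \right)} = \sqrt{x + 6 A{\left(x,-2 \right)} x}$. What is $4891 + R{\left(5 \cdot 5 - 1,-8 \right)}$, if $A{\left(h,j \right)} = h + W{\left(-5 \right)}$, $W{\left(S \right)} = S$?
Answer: $4891 + 2 \sqrt{154} \approx 4915.8$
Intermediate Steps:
$A{\left(h,j \right)} = -5 + h$ ($A{\left(h,j \right)} = h - 5 = -5 + h$)
$R{\left(n,x \right)} = \sqrt{x + x \left(-30 + 6 x\right)}$ ($R{\left(n,x \right)} = \sqrt{x + 6 \left(-5 + x\right) x} = \sqrt{x + \left(-30 + 6 x\right) x} = \sqrt{x + x \left(-30 + 6 x\right)}$)
$4891 + R{\left(5 \cdot 5 - 1,-8 \right)} = 4891 + \sqrt{- 8 \left(-29 + 6 \left(-8\right)\right)} = 4891 + \sqrt{- 8 \left(-29 - 48\right)} = 4891 + \sqrt{\left(-8\right) \left(-77\right)} = 4891 + \sqrt{616} = 4891 + 2 \sqrt{154}$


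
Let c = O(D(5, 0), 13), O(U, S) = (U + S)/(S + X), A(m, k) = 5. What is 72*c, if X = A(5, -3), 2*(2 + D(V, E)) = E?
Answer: 44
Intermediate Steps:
D(V, E) = -2 + E/2
X = 5
O(U, S) = (S + U)/(5 + S) (O(U, S) = (U + S)/(S + 5) = (S + U)/(5 + S))
c = 11/18 (c = (13 + (-2 + (½)*0))/(5 + 13) = (13 + (-2 + 0))/18 = (13 - 2)/18 = (1/18)*11 = 11/18 ≈ 0.61111)
72*c = 72*(11/18) = 44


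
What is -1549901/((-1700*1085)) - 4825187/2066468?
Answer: -712154575229/476450028250 ≈ -1.4947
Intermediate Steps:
-1549901/((-1700*1085)) - 4825187/2066468 = -1549901/(-1844500) - 4825187*1/2066468 = -1549901*(-1/1844500) - 4825187/2066468 = 1549901/1844500 - 4825187/2066468 = -712154575229/476450028250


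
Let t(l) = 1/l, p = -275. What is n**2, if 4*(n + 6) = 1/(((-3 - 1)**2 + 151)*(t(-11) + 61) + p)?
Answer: 6826457337001/189625411600 ≈ 36.000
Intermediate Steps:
n = -2612749/435460 (n = -6 + 1/(4*(((-3 - 1)**2 + 151)*(1/(-11) + 61) - 275)) = -6 + 1/(4*(((-4)**2 + 151)*(-1/11 + 61) - 275)) = -6 + 1/(4*((16 + 151)*(670/11) - 275)) = -6 + 1/(4*(167*(670/11) - 275)) = -6 + 1/(4*(111890/11 - 275)) = -6 + 1/(4*(108865/11)) = -6 + (1/4)*(11/108865) = -6 + 11/435460 = -2612749/435460 ≈ -6.0000)
n**2 = (-2612749/435460)**2 = 6826457337001/189625411600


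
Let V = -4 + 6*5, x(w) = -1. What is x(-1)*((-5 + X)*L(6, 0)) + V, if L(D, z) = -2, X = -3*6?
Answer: -20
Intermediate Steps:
X = -18
V = 26 (V = -4 + 30 = 26)
x(-1)*((-5 + X)*L(6, 0)) + V = -(-5 - 18)*(-2) + 26 = -(-23)*(-2) + 26 = -1*46 + 26 = -46 + 26 = -20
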